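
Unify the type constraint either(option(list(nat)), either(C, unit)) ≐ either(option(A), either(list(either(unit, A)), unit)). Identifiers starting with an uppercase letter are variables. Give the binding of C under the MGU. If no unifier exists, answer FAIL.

list(either(unit, list(nat)))

Decompose either/2: option(list(nat)) ≐ option(A),  either(C, unit) ≐ either(list(either(unit, A)), unit).
Decompose option/1: list(nat) ≐ A.
Bind A := list(nat); substituting into the remaining equation gives: either(C, unit) ≐ either(list(either(unit, list(nat))), unit).
Decompose either/2: C ≐ list(either(unit, list(nat))),  unit ≐ unit.
Bind C := list(either(unit, list(nat))); no other remaining equation mentions C.
Delete trivial equation unit ≐ unit.
MGU = { A := list(nat), C := list(either(unit, list(nat))) }, so C := list(either(unit, list(nat))).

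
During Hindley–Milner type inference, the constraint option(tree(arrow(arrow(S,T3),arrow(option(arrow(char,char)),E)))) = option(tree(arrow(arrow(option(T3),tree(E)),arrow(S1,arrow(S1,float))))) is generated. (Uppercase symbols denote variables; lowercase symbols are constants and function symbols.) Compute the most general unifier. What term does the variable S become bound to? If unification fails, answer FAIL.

Decompose option/1: tree(arrow(arrow(S,T3),arrow(option(arrow(char,char)),E))) = tree(arrow(arrow(option(T3),tree(E)),arrow(S1,arrow(S1,float)))).
Decompose tree/1: arrow(arrow(S,T3),arrow(option(arrow(char,char)),E)) = arrow(arrow(option(T3),tree(E)),arrow(S1,arrow(S1,float))).
Decompose arrow/2: arrow(S,T3) = arrow(option(T3),tree(E)),  arrow(option(arrow(char,char)),E) = arrow(S1,arrow(S1,float)).
Decompose arrow/2: S = option(T3),  T3 = tree(E).
Bind S := option(T3); no other remaining equation mentions S.
Bind T3 := tree(E); no other remaining equation mentions T3. Substituting into the earlier binding gives S := option(tree(E)).
Decompose arrow/2: option(arrow(char,char)) = S1,  E = arrow(S1,float).
Bind S1 := option(arrow(char,char)); substituting into the remaining equation gives: E = arrow(option(arrow(char,char)),float).
Bind E := arrow(option(arrow(char,char)),float). Substituting into the earlier bindings gives S := option(tree(arrow(option(arrow(char,char)),float))), T3 := tree(arrow(option(arrow(char,char)),float)).
MGU = { S ↦ option(tree(arrow(option(arrow(char,char)),float))), T3 ↦ tree(arrow(option(arrow(char,char)),float)), S1 ↦ option(arrow(char,char)), E ↦ arrow(option(arrow(char,char)),float) }, so S ↦ option(tree(arrow(option(arrow(char,char)),float))).

option(tree(arrow(option(arrow(char,char)),float)))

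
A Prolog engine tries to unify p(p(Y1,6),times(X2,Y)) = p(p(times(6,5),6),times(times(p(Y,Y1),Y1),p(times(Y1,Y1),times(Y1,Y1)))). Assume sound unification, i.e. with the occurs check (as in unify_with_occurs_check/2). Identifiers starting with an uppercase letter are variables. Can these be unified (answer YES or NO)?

YES

Decompose p/2: p(Y1,6) = p(times(6,5),6),  times(X2,Y) = times(times(p(Y,Y1),Y1),p(times(Y1,Y1),times(Y1,Y1))).
Decompose p/2: Y1 = times(6,5),  6 = 6.
Bind Y1 := times(6,5); substituting into the one remaining equation that mentions Y1 gives: times(X2,Y) = times(times(p(Y,times(6,5)),times(6,5)),p(times(times(6,5),times(6,5)),times(times(6,5),times(6,5)))).
Delete trivial equation 6 = 6.
Decompose times/2: X2 = times(p(Y,times(6,5)),times(6,5)),  Y = p(times(times(6,5),times(6,5)),times(times(6,5),times(6,5))).
Bind X2 := times(p(Y,times(6,5)),times(6,5)); no other remaining equation mentions X2.
Bind Y := p(times(times(6,5),times(6,5)),times(times(6,5),times(6,5))). Substituting into the earlier binding gives X2 := times(p(p(times(times(6,5),times(6,5)),times(times(6,5),times(6,5))),times(6,5)),times(6,5)).
No equations remain and no clash or occurs-check failure arose, so a unifier exists.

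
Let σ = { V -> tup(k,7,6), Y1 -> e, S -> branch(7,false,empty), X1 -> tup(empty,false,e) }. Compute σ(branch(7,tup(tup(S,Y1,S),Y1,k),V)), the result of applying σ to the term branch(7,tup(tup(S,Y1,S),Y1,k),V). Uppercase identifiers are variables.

Replace each occurrence of V with tup(k,7,6).
Replace each occurrence of Y1 with e.
Replace each occurrence of S with branch(7,false,empty).
Result: branch(7,tup(tup(branch(7,false,empty),e,branch(7,false,empty)),e,k),tup(k,7,6)).

branch(7,tup(tup(branch(7,false,empty),e,branch(7,false,empty)),e,k),tup(k,7,6))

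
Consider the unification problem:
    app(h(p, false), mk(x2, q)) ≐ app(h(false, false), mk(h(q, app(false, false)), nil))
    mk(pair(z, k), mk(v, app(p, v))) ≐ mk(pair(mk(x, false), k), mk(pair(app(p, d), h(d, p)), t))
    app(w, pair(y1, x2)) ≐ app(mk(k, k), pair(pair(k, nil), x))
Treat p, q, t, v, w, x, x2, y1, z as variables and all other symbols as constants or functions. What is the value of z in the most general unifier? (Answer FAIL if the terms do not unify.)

Decompose app/2: h(p, false) ≐ h(false, false),  mk(x2, q) ≐ mk(h(q, app(false, false)), nil).
Decompose h/2: p ≐ false,  false ≐ false.
Bind p := false; substituting into the one remaining equation that mentions p gives: mk(pair(z, k), mk(v, app(false, v))) ≐ mk(pair(mk(x, false), k), mk(pair(app(false, d), h(d, false)), t)).
Delete trivial equation false ≐ false.
Decompose mk/2: x2 ≐ h(q, app(false, false)),  q ≐ nil.
Bind x2 := h(q, app(false, false)); substituting into the one remaining equation that mentions x2 gives: app(w, pair(y1, h(q, app(false, false)))) ≐ app(mk(k, k), pair(pair(k, nil), x)).
Bind q := nil; substituting into the one remaining equation that mentions q gives: app(w, pair(y1, h(nil, app(false, false)))) ≐ app(mk(k, k), pair(pair(k, nil), x)). Substituting into the earlier binding gives x2 := h(nil, app(false, false)).
Decompose mk/2: pair(z, k) ≐ pair(mk(x, false), k),  mk(v, app(false, v)) ≐ mk(pair(app(false, d), h(d, false)), t).
Decompose pair/2: z ≐ mk(x, false),  k ≐ k.
Bind z := mk(x, false); no other remaining equation mentions z.
Delete trivial equation k ≐ k.
Decompose mk/2: v ≐ pair(app(false, d), h(d, false)),  app(false, v) ≐ t.
Bind v := pair(app(false, d), h(d, false)); substituting into the one remaining equation that mentions v gives: app(false, pair(app(false, d), h(d, false))) ≐ t.
Bind t := app(false, pair(app(false, d), h(d, false))); no other remaining equation mentions t.
Decompose app/2: w ≐ mk(k, k),  pair(y1, h(nil, app(false, false))) ≐ pair(pair(k, nil), x).
Bind w := mk(k, k); no other remaining equation mentions w.
Decompose pair/2: y1 ≐ pair(k, nil),  h(nil, app(false, false)) ≐ x.
Bind y1 := pair(k, nil); no other remaining equation mentions y1.
Bind x := h(nil, app(false, false)). Substituting into the earlier binding gives z := mk(h(nil, app(false, false)), false).
MGU = { p := false, x2 := h(nil, app(false, false)), q := nil, z := mk(h(nil, app(false, false)), false), v := pair(app(false, d), h(d, false)), t := app(false, pair(app(false, d), h(d, false))), w := mk(k, k), y1 := pair(k, nil), x := h(nil, app(false, false)) }, so z := mk(h(nil, app(false, false)), false).

mk(h(nil, app(false, false)), false)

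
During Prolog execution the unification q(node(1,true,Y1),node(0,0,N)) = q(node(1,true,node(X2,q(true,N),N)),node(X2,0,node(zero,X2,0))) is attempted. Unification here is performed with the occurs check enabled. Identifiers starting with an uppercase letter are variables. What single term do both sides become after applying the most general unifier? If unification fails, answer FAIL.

q(node(1,true,node(0,q(true,node(zero,0,0)),node(zero,0,0))),node(0,0,node(zero,0,0)))

Decompose q/2: node(1,true,Y1) = node(1,true,node(X2,q(true,N),N)),  node(0,0,N) = node(X2,0,node(zero,X2,0)).
Decompose node/3: 1 = 1,  true = true,  Y1 = node(X2,q(true,N),N).
Delete trivial equation 1 = 1.
Delete trivial equation true = true.
Bind Y1 := node(X2,q(true,N),N); no other remaining equation mentions Y1.
Decompose node/3: 0 = X2,  0 = 0,  N = node(zero,X2,0).
Bind X2 := 0; substituting into the one remaining equation that mentions X2 gives: N = node(zero,0,0). Substituting into the earlier binding gives Y1 := node(0,q(true,N),N).
Delete trivial equation 0 = 0.
Bind N := node(zero,0,0). Substituting into the earlier binding gives Y1 := node(0,q(true,node(zero,0,0)),node(zero,0,0)).
Applying the MGU to either side gives q(node(1,true,node(0,q(true,node(zero,0,0)),node(zero,0,0))),node(0,0,node(zero,0,0))).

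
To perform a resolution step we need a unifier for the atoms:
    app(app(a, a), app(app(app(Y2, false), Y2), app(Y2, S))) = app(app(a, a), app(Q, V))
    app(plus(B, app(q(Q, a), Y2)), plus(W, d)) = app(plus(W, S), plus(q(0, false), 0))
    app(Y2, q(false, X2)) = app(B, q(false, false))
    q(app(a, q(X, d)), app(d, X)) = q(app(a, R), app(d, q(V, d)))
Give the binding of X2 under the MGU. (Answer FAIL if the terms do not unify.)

Decompose app/2: app(a, a) = app(a, a),  app(app(app(Y2, false), Y2), app(Y2, S)) = app(Q, V).
Delete trivial equation app(a, a) = app(a, a).
Decompose app/2: app(app(Y2, false), Y2) = Q,  app(Y2, S) = V.
Bind Q := app(app(Y2, false), Y2); substituting into the one remaining equation that mentions Q gives: app(plus(B, app(q(app(app(Y2, false), Y2), a), Y2)), plus(W, d)) = app(plus(W, S), plus(q(0, false), 0)).
Bind V := app(Y2, S); substituting into the one remaining equation that mentions V gives: q(app(a, q(X, d)), app(d, X)) = q(app(a, R), app(d, q(app(Y2, S), d))).
Decompose app/2: plus(B, app(q(app(app(Y2, false), Y2), a), Y2)) = plus(W, S),  plus(W, d) = plus(q(0, false), 0).
Decompose plus/2: B = W,  app(q(app(app(Y2, false), Y2), a), Y2) = S.
Bind B := W; substituting into the one remaining equation that mentions B gives: app(Y2, q(false, X2)) = app(W, q(false, false)).
Bind S := app(q(app(app(Y2, false), Y2), a), Y2); substituting into the one remaining equation that mentions S gives: q(app(a, q(X, d)), app(d, X)) = q(app(a, R), app(d, q(app(Y2, app(q(app(app(Y2, false), Y2), a), Y2)), d))). Substituting into the earlier binding gives V := app(Y2, app(q(app(app(Y2, false), Y2), a), Y2)).
Decompose plus/2: W = q(0, false),  d = 0.
Bind W := q(0, false); substituting into the one remaining equation that mentions W gives: app(Y2, q(false, X2)) = app(q(0, false), q(false, false)). Substituting into the earlier binding gives B := q(0, false).
Clash: constants d and 0 differ; no unifier exists.

FAIL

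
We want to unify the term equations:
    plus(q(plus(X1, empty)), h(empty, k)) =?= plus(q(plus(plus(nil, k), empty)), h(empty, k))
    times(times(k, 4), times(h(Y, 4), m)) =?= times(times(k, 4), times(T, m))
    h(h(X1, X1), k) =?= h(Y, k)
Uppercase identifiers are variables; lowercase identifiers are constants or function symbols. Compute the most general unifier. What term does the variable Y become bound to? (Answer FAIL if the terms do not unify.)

h(plus(nil, k), plus(nil, k))

Decompose plus/2: q(plus(X1, empty)) =?= q(plus(plus(nil, k), empty)),  h(empty, k) =?= h(empty, k).
Decompose q/1: plus(X1, empty) =?= plus(plus(nil, k), empty).
Decompose plus/2: X1 =?= plus(nil, k),  empty =?= empty.
Bind X1 := plus(nil, k); substituting into the one remaining equation that mentions X1 gives: h(h(plus(nil, k), plus(nil, k)), k) =?= h(Y, k).
Delete trivial equation empty =?= empty.
Delete trivial equation h(empty, k) =?= h(empty, k).
Decompose times/2: times(k, 4) =?= times(k, 4),  times(h(Y, 4), m) =?= times(T, m).
Delete trivial equation times(k, 4) =?= times(k, 4).
Decompose times/2: h(Y, 4) =?= T,  m =?= m.
Bind T := h(Y, 4); no other remaining equation mentions T.
Delete trivial equation m =?= m.
Decompose h/2: h(plus(nil, k), plus(nil, k)) =?= Y,  k =?= k.
Bind Y := h(plus(nil, k), plus(nil, k)); no other remaining equation mentions Y. Substituting into the earlier binding gives T := h(h(plus(nil, k), plus(nil, k)), 4).
Delete trivial equation k =?= k.
MGU = { X1 ↦ plus(nil, k), T ↦ h(h(plus(nil, k), plus(nil, k)), 4), Y ↦ h(plus(nil, k), plus(nil, k)) }, so Y ↦ h(plus(nil, k), plus(nil, k)).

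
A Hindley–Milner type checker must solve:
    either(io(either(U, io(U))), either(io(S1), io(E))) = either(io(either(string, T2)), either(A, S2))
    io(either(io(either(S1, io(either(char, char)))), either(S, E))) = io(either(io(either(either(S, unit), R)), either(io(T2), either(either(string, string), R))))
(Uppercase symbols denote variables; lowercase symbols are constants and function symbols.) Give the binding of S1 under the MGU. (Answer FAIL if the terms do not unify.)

either(io(io(string)), unit)

Decompose either/2: io(either(U, io(U))) = io(either(string, T2)),  either(io(S1), io(E)) = either(A, S2).
Decompose io/1: either(U, io(U)) = either(string, T2).
Decompose either/2: U = string,  io(U) = T2.
Bind U := string; substituting into the one remaining equation that mentions U gives: io(string) = T2.
Bind T2 := io(string); substituting into the one remaining equation that mentions T2 gives: io(either(io(either(S1, io(either(char, char)))), either(S, E))) = io(either(io(either(either(S, unit), R)), either(io(io(string)), either(either(string, string), R)))).
Decompose either/2: io(S1) = A,  io(E) = S2.
Bind A := io(S1); no other remaining equation mentions A.
Bind S2 := io(E); no other remaining equation mentions S2.
Decompose io/1: either(io(either(S1, io(either(char, char)))), either(S, E)) = either(io(either(either(S, unit), R)), either(io(io(string)), either(either(string, string), R))).
Decompose either/2: io(either(S1, io(either(char, char)))) = io(either(either(S, unit), R)),  either(S, E) = either(io(io(string)), either(either(string, string), R)).
Decompose io/1: either(S1, io(either(char, char))) = either(either(S, unit), R).
Decompose either/2: S1 = either(S, unit),  io(either(char, char)) = R.
Bind S1 := either(S, unit); no other remaining equation mentions S1. Substituting into the earlier binding gives A := io(either(S, unit)).
Bind R := io(either(char, char)); substituting into the remaining equation gives: either(S, E) = either(io(io(string)), either(either(string, string), io(either(char, char)))).
Decompose either/2: S = io(io(string)),  E = either(either(string, string), io(either(char, char))).
Bind S := io(io(string)); no other remaining equation mentions S. Substituting into the earlier bindings gives A := io(either(io(io(string)), unit)), S1 := either(io(io(string)), unit).
Bind E := either(either(string, string), io(either(char, char))). Substituting into the earlier binding gives S2 := io(either(either(string, string), io(either(char, char)))).
MGU = { U ↦ string, T2 ↦ io(string), A ↦ io(either(io(io(string)), unit)), S2 ↦ io(either(either(string, string), io(either(char, char)))), S1 ↦ either(io(io(string)), unit), R ↦ io(either(char, char)), S ↦ io(io(string)), E ↦ either(either(string, string), io(either(char, char))) }, so S1 ↦ either(io(io(string)), unit).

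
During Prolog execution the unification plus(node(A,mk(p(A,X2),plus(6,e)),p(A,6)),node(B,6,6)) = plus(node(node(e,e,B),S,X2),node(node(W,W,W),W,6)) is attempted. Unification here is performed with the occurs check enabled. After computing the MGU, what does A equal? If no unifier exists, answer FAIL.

Decompose plus/2: node(A,mk(p(A,X2),plus(6,e)),p(A,6)) = node(node(e,e,B),S,X2),  node(B,6,6) = node(node(W,W,W),W,6).
Decompose node/3: A = node(e,e,B),  mk(p(A,X2),plus(6,e)) = S,  p(A,6) = X2.
Bind A := node(e,e,B); substituting into the 2 remaining equations that mention A gives: mk(p(node(e,e,B),X2),plus(6,e)) = S,  p(node(e,e,B),6) = X2.
Bind S := mk(p(node(e,e,B),X2),plus(6,e)); no other remaining equation mentions S.
Bind X2 := p(node(e,e,B),6); no other remaining equation mentions X2. Substituting into the earlier binding gives S := mk(p(node(e,e,B),p(node(e,e,B),6)),plus(6,e)).
Decompose node/3: B = node(W,W,W),  6 = W,  6 = 6.
Bind B := node(W,W,W); no other remaining equation mentions B. Substituting into the earlier bindings gives A := node(e,e,node(W,W,W)), S := mk(p(node(e,e,node(W,W,W)),p(node(e,e,node(W,W,W)),6)),plus(6,e)), X2 := p(node(e,e,node(W,W,W)),6).
Bind W := 6; no other remaining equation mentions W. Substituting into the earlier bindings gives A := node(e,e,node(6,6,6)), S := mk(p(node(e,e,node(6,6,6)),p(node(e,e,node(6,6,6)),6)),plus(6,e)), X2 := p(node(e,e,node(6,6,6)),6), B := node(6,6,6).
Delete trivial equation 6 = 6.
MGU = { A ↦ node(e,e,node(6,6,6)), S ↦ mk(p(node(e,e,node(6,6,6)),p(node(e,e,node(6,6,6)),6)),plus(6,e)), X2 ↦ p(node(e,e,node(6,6,6)),6), B ↦ node(6,6,6), W ↦ 6 }, so A ↦ node(e,e,node(6,6,6)).

node(e,e,node(6,6,6))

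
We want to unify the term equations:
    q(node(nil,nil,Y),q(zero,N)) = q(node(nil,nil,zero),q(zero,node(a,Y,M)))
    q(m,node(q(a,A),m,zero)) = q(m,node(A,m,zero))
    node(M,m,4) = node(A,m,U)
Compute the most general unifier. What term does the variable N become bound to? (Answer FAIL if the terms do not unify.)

Decompose q/2: node(nil,nil,Y) = node(nil,nil,zero),  q(zero,N) = q(zero,node(a,Y,M)).
Decompose node/3: nil = nil,  nil = nil,  Y = zero.
Delete trivial equation nil = nil.
Delete trivial equation nil = nil.
Bind Y := zero; substituting into the one remaining equation that mentions Y gives: q(zero,N) = q(zero,node(a,zero,M)).
Decompose q/2: zero = zero,  N = node(a,zero,M).
Delete trivial equation zero = zero.
Bind N := node(a,zero,M); no other remaining equation mentions N.
Decompose q/2: m = m,  node(q(a,A),m,zero) = node(A,m,zero).
Delete trivial equation m = m.
Decompose node/3: q(a,A) = A,  m = m,  zero = zero.
Occurs check fails: A occurs in q(a,A); the equation A = q(a,A) has no finite solution.

FAIL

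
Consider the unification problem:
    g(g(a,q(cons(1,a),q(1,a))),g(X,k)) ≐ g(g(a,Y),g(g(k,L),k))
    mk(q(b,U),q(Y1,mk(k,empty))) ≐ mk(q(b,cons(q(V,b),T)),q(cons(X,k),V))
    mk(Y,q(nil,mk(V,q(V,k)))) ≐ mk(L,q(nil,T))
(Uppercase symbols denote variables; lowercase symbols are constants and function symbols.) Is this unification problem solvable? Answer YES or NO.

YES

Decompose g/2: g(a,q(cons(1,a),q(1,a))) ≐ g(a,Y),  g(X,k) ≐ g(g(k,L),k).
Decompose g/2: a ≐ a,  q(cons(1,a),q(1,a)) ≐ Y.
Delete trivial equation a ≐ a.
Bind Y := q(cons(1,a),q(1,a)); substituting into the one remaining equation that mentions Y gives: mk(q(cons(1,a),q(1,a)),q(nil,mk(V,q(V,k)))) ≐ mk(L,q(nil,T)).
Decompose g/2: X ≐ g(k,L),  k ≐ k.
Bind X := g(k,L); substituting into the one remaining equation that mentions X gives: mk(q(b,U),q(Y1,mk(k,empty))) ≐ mk(q(b,cons(q(V,b),T)),q(cons(g(k,L),k),V)).
Delete trivial equation k ≐ k.
Decompose mk/2: q(b,U) ≐ q(b,cons(q(V,b),T)),  q(Y1,mk(k,empty)) ≐ q(cons(g(k,L),k),V).
Decompose q/2: b ≐ b,  U ≐ cons(q(V,b),T).
Delete trivial equation b ≐ b.
Bind U := cons(q(V,b),T); no other remaining equation mentions U.
Decompose q/2: Y1 ≐ cons(g(k,L),k),  mk(k,empty) ≐ V.
Bind Y1 := cons(g(k,L),k); no other remaining equation mentions Y1.
Bind V := mk(k,empty); substituting into the remaining equation gives: mk(q(cons(1,a),q(1,a)),q(nil,mk(mk(k,empty),q(mk(k,empty),k)))) ≐ mk(L,q(nil,T)). Substituting into the earlier binding gives U := cons(q(mk(k,empty),b),T).
Decompose mk/2: q(cons(1,a),q(1,a)) ≐ L,  q(nil,mk(mk(k,empty),q(mk(k,empty),k))) ≐ q(nil,T).
Bind L := q(cons(1,a),q(1,a)); no other remaining equation mentions L. Substituting into the earlier bindings gives X := g(k,q(cons(1,a),q(1,a))), Y1 := cons(g(k,q(cons(1,a),q(1,a))),k).
Decompose q/2: nil ≐ nil,  mk(mk(k,empty),q(mk(k,empty),k)) ≐ T.
Delete trivial equation nil ≐ nil.
Bind T := mk(mk(k,empty),q(mk(k,empty),k)). Substituting into the earlier binding gives U := cons(q(mk(k,empty),b),mk(mk(k,empty),q(mk(k,empty),k))).
No equations remain and no clash or occurs-check failure arose, so a unifier exists.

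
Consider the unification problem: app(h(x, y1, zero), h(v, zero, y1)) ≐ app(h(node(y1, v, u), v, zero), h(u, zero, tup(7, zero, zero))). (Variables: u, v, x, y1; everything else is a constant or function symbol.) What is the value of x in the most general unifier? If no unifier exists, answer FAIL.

Decompose app/2: h(x, y1, zero) ≐ h(node(y1, v, u), v, zero),  h(v, zero, y1) ≐ h(u, zero, tup(7, zero, zero)).
Decompose h/3: x ≐ node(y1, v, u),  y1 ≐ v,  zero ≐ zero.
Bind x := node(y1, v, u); no other remaining equation mentions x.
Bind y1 := v; substituting into the one remaining equation that mentions y1 gives: h(v, zero, v) ≐ h(u, zero, tup(7, zero, zero)). Substituting into the earlier binding gives x := node(v, v, u).
Delete trivial equation zero ≐ zero.
Decompose h/3: v ≐ u,  zero ≐ zero,  v ≐ tup(7, zero, zero).
Bind v := u; substituting into the one remaining equation that mentions v gives: u ≐ tup(7, zero, zero). Substituting into the earlier bindings gives x := node(u, u, u), y1 := u.
Delete trivial equation zero ≐ zero.
Bind u := tup(7, zero, zero). Substituting into the earlier bindings gives x := node(tup(7, zero, zero), tup(7, zero, zero), tup(7, zero, zero)), y1 := tup(7, zero, zero), v := tup(7, zero, zero).
MGU = { x := node(tup(7, zero, zero), tup(7, zero, zero), tup(7, zero, zero)), y1 := tup(7, zero, zero), v := tup(7, zero, zero), u := tup(7, zero, zero) }, so x := node(tup(7, zero, zero), tup(7, zero, zero), tup(7, zero, zero)).

node(tup(7, zero, zero), tup(7, zero, zero), tup(7, zero, zero))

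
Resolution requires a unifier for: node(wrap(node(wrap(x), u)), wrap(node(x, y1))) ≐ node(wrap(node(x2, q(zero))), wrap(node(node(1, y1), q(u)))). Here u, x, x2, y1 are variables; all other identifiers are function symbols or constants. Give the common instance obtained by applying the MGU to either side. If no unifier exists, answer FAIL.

node(wrap(node(wrap(node(1, q(q(zero)))), q(zero))), wrap(node(node(1, q(q(zero))), q(q(zero)))))

Decompose node/2: wrap(node(wrap(x), u)) ≐ wrap(node(x2, q(zero))),  wrap(node(x, y1)) ≐ wrap(node(node(1, y1), q(u))).
Decompose wrap/1: node(wrap(x), u) ≐ node(x2, q(zero)).
Decompose node/2: wrap(x) ≐ x2,  u ≐ q(zero).
Bind x2 := wrap(x); no other remaining equation mentions x2.
Bind u := q(zero); substituting into the remaining equation gives: wrap(node(x, y1)) ≐ wrap(node(node(1, y1), q(q(zero)))).
Decompose wrap/1: node(x, y1) ≐ node(node(1, y1), q(q(zero))).
Decompose node/2: x ≐ node(1, y1),  y1 ≐ q(q(zero)).
Bind x := node(1, y1); no other remaining equation mentions x. Substituting into the earlier binding gives x2 := wrap(node(1, y1)).
Bind y1 := q(q(zero)). Substituting into the earlier bindings gives x2 := wrap(node(1, q(q(zero)))), x := node(1, q(q(zero))).
Applying the MGU to either side gives node(wrap(node(wrap(node(1, q(q(zero)))), q(zero))), wrap(node(node(1, q(q(zero))), q(q(zero))))).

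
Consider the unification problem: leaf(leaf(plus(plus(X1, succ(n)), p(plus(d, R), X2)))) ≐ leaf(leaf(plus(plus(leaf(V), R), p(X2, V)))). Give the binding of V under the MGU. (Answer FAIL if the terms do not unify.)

plus(d, succ(n))

Decompose leaf/1: leaf(plus(plus(X1, succ(n)), p(plus(d, R), X2))) ≐ leaf(plus(plus(leaf(V), R), p(X2, V))).
Decompose leaf/1: plus(plus(X1, succ(n)), p(plus(d, R), X2)) ≐ plus(plus(leaf(V), R), p(X2, V)).
Decompose plus/2: plus(X1, succ(n)) ≐ plus(leaf(V), R),  p(plus(d, R), X2) ≐ p(X2, V).
Decompose plus/2: X1 ≐ leaf(V),  succ(n) ≐ R.
Bind X1 := leaf(V); no other remaining equation mentions X1.
Bind R := succ(n); substituting into the remaining equation gives: p(plus(d, succ(n)), X2) ≐ p(X2, V).
Decompose p/2: plus(d, succ(n)) ≐ X2,  X2 ≐ V.
Bind X2 := plus(d, succ(n)); substituting into the remaining equation gives: plus(d, succ(n)) ≐ V.
Bind V := plus(d, succ(n)). Substituting into the earlier binding gives X1 := leaf(plus(d, succ(n))).
MGU = { X1 := leaf(plus(d, succ(n))), R := succ(n), X2 := plus(d, succ(n)), V := plus(d, succ(n)) }, so V := plus(d, succ(n)).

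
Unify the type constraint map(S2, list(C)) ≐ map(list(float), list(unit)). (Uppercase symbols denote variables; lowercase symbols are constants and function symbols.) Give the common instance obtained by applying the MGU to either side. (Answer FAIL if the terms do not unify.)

Decompose map/2: S2 ≐ list(float),  list(C) ≐ list(unit).
Bind S2 := list(float); no other remaining equation mentions S2.
Decompose list/1: C ≐ unit.
Bind C := unit.
Applying the MGU to either side gives map(list(float), list(unit)).

map(list(float), list(unit))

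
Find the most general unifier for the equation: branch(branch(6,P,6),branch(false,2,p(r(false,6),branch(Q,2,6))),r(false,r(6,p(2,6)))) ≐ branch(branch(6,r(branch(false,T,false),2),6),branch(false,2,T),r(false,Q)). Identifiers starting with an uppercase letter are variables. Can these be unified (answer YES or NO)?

Decompose branch/3: branch(6,P,6) ≐ branch(6,r(branch(false,T,false),2),6),  branch(false,2,p(r(false,6),branch(Q,2,6))) ≐ branch(false,2,T),  r(false,r(6,p(2,6))) ≐ r(false,Q).
Decompose branch/3: 6 ≐ 6,  P ≐ r(branch(false,T,false),2),  6 ≐ 6.
Delete trivial equation 6 ≐ 6.
Bind P := r(branch(false,T,false),2); no other remaining equation mentions P.
Delete trivial equation 6 ≐ 6.
Decompose branch/3: false ≐ false,  2 ≐ 2,  p(r(false,6),branch(Q,2,6)) ≐ T.
Delete trivial equation false ≐ false.
Delete trivial equation 2 ≐ 2.
Bind T := p(r(false,6),branch(Q,2,6)); no other remaining equation mentions T. Substituting into the earlier binding gives P := r(branch(false,p(r(false,6),branch(Q,2,6)),false),2).
Decompose r/2: false ≐ false,  r(6,p(2,6)) ≐ Q.
Delete trivial equation false ≐ false.
Bind Q := r(6,p(2,6)). Substituting into the earlier bindings gives P := r(branch(false,p(r(false,6),branch(r(6,p(2,6)),2,6)),false),2), T := p(r(false,6),branch(r(6,p(2,6)),2,6)).
No equations remain and no clash or occurs-check failure arose, so a unifier exists.

YES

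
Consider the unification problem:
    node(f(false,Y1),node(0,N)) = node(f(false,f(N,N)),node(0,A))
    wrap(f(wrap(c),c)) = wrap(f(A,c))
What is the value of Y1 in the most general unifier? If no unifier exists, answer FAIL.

f(wrap(c),wrap(c))

Decompose node/2: f(false,Y1) = f(false,f(N,N)),  node(0,N) = node(0,A).
Decompose f/2: false = false,  Y1 = f(N,N).
Delete trivial equation false = false.
Bind Y1 := f(N,N); no other remaining equation mentions Y1.
Decompose node/2: 0 = 0,  N = A.
Delete trivial equation 0 = 0.
Bind N := A; no other remaining equation mentions N. Substituting into the earlier binding gives Y1 := f(A,A).
Decompose wrap/1: f(wrap(c),c) = f(A,c).
Decompose f/2: wrap(c) = A,  c = c.
Bind A := wrap(c); no other remaining equation mentions A. Substituting into the earlier bindings gives Y1 := f(wrap(c),wrap(c)), N := wrap(c).
Delete trivial equation c = c.
MGU = { Y1 ↦ f(wrap(c),wrap(c)), N ↦ wrap(c), A ↦ wrap(c) }, so Y1 ↦ f(wrap(c),wrap(c)).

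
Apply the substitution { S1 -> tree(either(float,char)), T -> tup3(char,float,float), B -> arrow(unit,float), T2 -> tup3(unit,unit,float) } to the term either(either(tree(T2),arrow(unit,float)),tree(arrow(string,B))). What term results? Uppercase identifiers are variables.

Replace each occurrence of B with arrow(unit,float).
Replace each occurrence of T2 with tup3(unit,unit,float).
Result: either(either(tree(tup3(unit,unit,float)),arrow(unit,float)),tree(arrow(string,arrow(unit,float)))).

either(either(tree(tup3(unit,unit,float)),arrow(unit,float)),tree(arrow(string,arrow(unit,float))))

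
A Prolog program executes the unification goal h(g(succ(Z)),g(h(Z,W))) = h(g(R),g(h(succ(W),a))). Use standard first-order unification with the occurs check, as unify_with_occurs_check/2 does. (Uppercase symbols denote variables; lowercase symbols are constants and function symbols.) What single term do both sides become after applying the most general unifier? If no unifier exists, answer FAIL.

Decompose h/2: g(succ(Z)) = g(R),  g(h(Z,W)) = g(h(succ(W),a)).
Decompose g/1: succ(Z) = R.
Bind R := succ(Z); no other remaining equation mentions R.
Decompose g/1: h(Z,W) = h(succ(W),a).
Decompose h/2: Z = succ(W),  W = a.
Bind Z := succ(W); no other remaining equation mentions Z. Substituting into the earlier binding gives R := succ(succ(W)).
Bind W := a. Substituting into the earlier bindings gives R := succ(succ(a)), Z := succ(a).
Applying the MGU to either side gives h(g(succ(succ(a))),g(h(succ(a),a))).

h(g(succ(succ(a))),g(h(succ(a),a)))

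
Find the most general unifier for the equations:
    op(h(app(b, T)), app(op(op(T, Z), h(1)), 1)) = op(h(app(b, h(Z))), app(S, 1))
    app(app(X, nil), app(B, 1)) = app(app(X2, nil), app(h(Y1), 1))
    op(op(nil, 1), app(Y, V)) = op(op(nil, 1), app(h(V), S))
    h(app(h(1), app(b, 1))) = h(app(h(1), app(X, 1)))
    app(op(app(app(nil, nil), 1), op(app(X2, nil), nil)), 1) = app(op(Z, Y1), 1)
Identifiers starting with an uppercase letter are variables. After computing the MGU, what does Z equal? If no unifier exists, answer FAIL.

app(app(nil, nil), 1)

Decompose op/2: h(app(b, T)) = h(app(b, h(Z))),  app(op(op(T, Z), h(1)), 1) = app(S, 1).
Decompose h/1: app(b, T) = app(b, h(Z)).
Decompose app/2: b = b,  T = h(Z).
Delete trivial equation b = b.
Bind T := h(Z); substituting into the one remaining equation that mentions T gives: app(op(op(h(Z), Z), h(1)), 1) = app(S, 1).
Decompose app/2: op(op(h(Z), Z), h(1)) = S,  1 = 1.
Bind S := op(op(h(Z), Z), h(1)); substituting into the one remaining equation that mentions S gives: op(op(nil, 1), app(Y, V)) = op(op(nil, 1), app(h(V), op(op(h(Z), Z), h(1)))).
Delete trivial equation 1 = 1.
Decompose app/2: app(X, nil) = app(X2, nil),  app(B, 1) = app(h(Y1), 1).
Decompose app/2: X = X2,  nil = nil.
Bind X := X2; substituting into the one remaining equation that mentions X gives: h(app(h(1), app(b, 1))) = h(app(h(1), app(X2, 1))).
Delete trivial equation nil = nil.
Decompose app/2: B = h(Y1),  1 = 1.
Bind B := h(Y1); no other remaining equation mentions B.
Delete trivial equation 1 = 1.
Decompose op/2: op(nil, 1) = op(nil, 1),  app(Y, V) = app(h(V), op(op(h(Z), Z), h(1))).
Delete trivial equation op(nil, 1) = op(nil, 1).
Decompose app/2: Y = h(V),  V = op(op(h(Z), Z), h(1)).
Bind Y := h(V); no other remaining equation mentions Y.
Bind V := op(op(h(Z), Z), h(1)); no other remaining equation mentions V. Substituting into the earlier binding gives Y := h(op(op(h(Z), Z), h(1))).
Decompose h/1: app(h(1), app(b, 1)) = app(h(1), app(X2, 1)).
Decompose app/2: h(1) = h(1),  app(b, 1) = app(X2, 1).
Delete trivial equation h(1) = h(1).
Decompose app/2: b = X2,  1 = 1.
Bind X2 := b; substituting into the one remaining equation that mentions X2 gives: app(op(app(app(nil, nil), 1), op(app(b, nil), nil)), 1) = app(op(Z, Y1), 1). Substituting into the earlier binding gives X := b.
Delete trivial equation 1 = 1.
Decompose app/2: op(app(app(nil, nil), 1), op(app(b, nil), nil)) = op(Z, Y1),  1 = 1.
Decompose op/2: app(app(nil, nil), 1) = Z,  op(app(b, nil), nil) = Y1.
Bind Z := app(app(nil, nil), 1); no other remaining equation mentions Z. Substituting into the earlier bindings gives T := h(app(app(nil, nil), 1)), S := op(op(h(app(app(nil, nil), 1)), app(app(nil, nil), 1)), h(1)), Y := h(op(op(h(app(app(nil, nil), 1)), app(app(nil, nil), 1)), h(1))), V := op(op(h(app(app(nil, nil), 1)), app(app(nil, nil), 1)), h(1)).
Bind Y1 := op(app(b, nil), nil); no other remaining equation mentions Y1. Substituting into the earlier binding gives B := h(op(app(b, nil), nil)).
Delete trivial equation 1 = 1.
MGU = { T ↦ h(app(app(nil, nil), 1)), S ↦ op(op(h(app(app(nil, nil), 1)), app(app(nil, nil), 1)), h(1)), X ↦ b, B ↦ h(op(app(b, nil), nil)), Y ↦ h(op(op(h(app(app(nil, nil), 1)), app(app(nil, nil), 1)), h(1))), V ↦ op(op(h(app(app(nil, nil), 1)), app(app(nil, nil), 1)), h(1)), X2 ↦ b, Z ↦ app(app(nil, nil), 1), Y1 ↦ op(app(b, nil), nil) }, so Z ↦ app(app(nil, nil), 1).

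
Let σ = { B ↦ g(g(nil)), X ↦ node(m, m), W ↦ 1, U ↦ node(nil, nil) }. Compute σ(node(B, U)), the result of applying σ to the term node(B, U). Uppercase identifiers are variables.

node(g(g(nil)), node(nil, nil))

Replace each occurrence of B with g(g(nil)).
Replace each occurrence of U with node(nil, nil).
Result: node(g(g(nil)), node(nil, nil)).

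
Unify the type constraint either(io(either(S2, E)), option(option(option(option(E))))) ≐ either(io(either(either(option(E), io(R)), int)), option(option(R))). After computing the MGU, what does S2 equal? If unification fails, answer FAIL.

either(option(int), io(option(option(int))))

Decompose either/2: io(either(S2, E)) ≐ io(either(either(option(E), io(R)), int)),  option(option(option(option(E)))) ≐ option(option(R)).
Decompose io/1: either(S2, E) ≐ either(either(option(E), io(R)), int).
Decompose either/2: S2 ≐ either(option(E), io(R)),  E ≐ int.
Bind S2 := either(option(E), io(R)); no other remaining equation mentions S2.
Bind E := int; substituting into the remaining equation gives: option(option(option(option(int)))) ≐ option(option(R)). Substituting into the earlier binding gives S2 := either(option(int), io(R)).
Decompose option/1: option(option(option(int))) ≐ option(R).
Decompose option/1: option(option(int)) ≐ R.
Bind R := option(option(int)). Substituting into the earlier binding gives S2 := either(option(int), io(option(option(int)))).
MGU = { S2 -> either(option(int), io(option(option(int)))), E -> int, R -> option(option(int)) }, so S2 -> either(option(int), io(option(option(int)))).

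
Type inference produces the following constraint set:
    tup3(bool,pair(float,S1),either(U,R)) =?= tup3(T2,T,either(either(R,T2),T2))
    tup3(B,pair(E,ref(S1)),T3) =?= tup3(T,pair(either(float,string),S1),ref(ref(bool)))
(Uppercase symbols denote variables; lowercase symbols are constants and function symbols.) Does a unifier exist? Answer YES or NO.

Decompose tup3/3: bool =?= T2,  pair(float,S1) =?= T,  either(U,R) =?= either(either(R,T2),T2).
Bind T2 := bool; substituting into the one remaining equation that mentions T2 gives: either(U,R) =?= either(either(R,bool),bool).
Bind T := pair(float,S1); substituting into the one remaining equation that mentions T gives: tup3(B,pair(E,ref(S1)),T3) =?= tup3(pair(float,S1),pair(either(float,string),S1),ref(ref(bool))).
Decompose either/2: U =?= either(R,bool),  R =?= bool.
Bind U := either(R,bool); no other remaining equation mentions U.
Bind R := bool; no other remaining equation mentions R. Substituting into the earlier binding gives U := either(bool,bool).
Decompose tup3/3: B =?= pair(float,S1),  pair(E,ref(S1)) =?= pair(either(float,string),S1),  T3 =?= ref(ref(bool)).
Bind B := pair(float,S1); no other remaining equation mentions B.
Decompose pair/2: E =?= either(float,string),  ref(S1) =?= S1.
Bind E := either(float,string); no other remaining equation mentions E.
Occurs check fails: S1 occurs in ref(S1); the equation S1 =?= ref(S1) has no finite solution.

NO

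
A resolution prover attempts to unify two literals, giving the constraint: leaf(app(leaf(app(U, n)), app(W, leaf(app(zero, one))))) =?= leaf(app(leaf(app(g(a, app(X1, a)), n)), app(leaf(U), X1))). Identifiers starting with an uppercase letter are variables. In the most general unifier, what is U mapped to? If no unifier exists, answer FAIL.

g(a, app(leaf(app(zero, one)), a))

Decompose leaf/1: app(leaf(app(U, n)), app(W, leaf(app(zero, one)))) =?= app(leaf(app(g(a, app(X1, a)), n)), app(leaf(U), X1)).
Decompose app/2: leaf(app(U, n)) =?= leaf(app(g(a, app(X1, a)), n)),  app(W, leaf(app(zero, one))) =?= app(leaf(U), X1).
Decompose leaf/1: app(U, n) =?= app(g(a, app(X1, a)), n).
Decompose app/2: U =?= g(a, app(X1, a)),  n =?= n.
Bind U := g(a, app(X1, a)); substituting into the one remaining equation that mentions U gives: app(W, leaf(app(zero, one))) =?= app(leaf(g(a, app(X1, a))), X1).
Delete trivial equation n =?= n.
Decompose app/2: W =?= leaf(g(a, app(X1, a))),  leaf(app(zero, one)) =?= X1.
Bind W := leaf(g(a, app(X1, a))); no other remaining equation mentions W.
Bind X1 := leaf(app(zero, one)). Substituting into the earlier bindings gives U := g(a, app(leaf(app(zero, one)), a)), W := leaf(g(a, app(leaf(app(zero, one)), a))).
MGU = { U := g(a, app(leaf(app(zero, one)), a)), W := leaf(g(a, app(leaf(app(zero, one)), a))), X1 := leaf(app(zero, one)) }, so U := g(a, app(leaf(app(zero, one)), a)).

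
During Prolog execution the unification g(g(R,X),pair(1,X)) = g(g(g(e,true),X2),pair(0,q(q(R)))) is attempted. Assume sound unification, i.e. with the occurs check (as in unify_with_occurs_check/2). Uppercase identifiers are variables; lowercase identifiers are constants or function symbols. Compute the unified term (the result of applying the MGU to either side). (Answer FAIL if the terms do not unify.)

Decompose g/2: g(R,X) = g(g(e,true),X2),  pair(1,X) = pair(0,q(q(R))).
Decompose g/2: R = g(e,true),  X = X2.
Bind R := g(e,true); substituting into the one remaining equation that mentions R gives: pair(1,X) = pair(0,q(q(g(e,true)))).
Bind X := X2; substituting into the remaining equation gives: pair(1,X2) = pair(0,q(q(g(e,true)))).
Decompose pair/2: 1 = 0,  X2 = q(q(g(e,true))).
Clash: constants 1 and 0 differ; no unifier exists.

FAIL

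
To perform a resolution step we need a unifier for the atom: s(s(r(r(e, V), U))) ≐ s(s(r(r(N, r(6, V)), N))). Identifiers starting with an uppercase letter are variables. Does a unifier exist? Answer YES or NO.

Decompose s/1: s(r(r(e, V), U)) ≐ s(r(r(N, r(6, V)), N)).
Decompose s/1: r(r(e, V), U) ≐ r(r(N, r(6, V)), N).
Decompose r/2: r(e, V) ≐ r(N, r(6, V)),  U ≐ N.
Decompose r/2: e ≐ N,  V ≐ r(6, V).
Bind N := e; substituting into the one remaining equation that mentions N gives: U ≐ e.
Occurs check fails: V occurs in r(6, V); the equation V ≐ r(6, V) has no finite solution.

NO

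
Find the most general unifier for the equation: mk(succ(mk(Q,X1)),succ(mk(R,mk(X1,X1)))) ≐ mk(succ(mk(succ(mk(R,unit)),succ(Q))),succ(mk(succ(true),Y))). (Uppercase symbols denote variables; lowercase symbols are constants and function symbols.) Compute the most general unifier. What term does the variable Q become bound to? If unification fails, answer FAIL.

Decompose mk/2: succ(mk(Q,X1)) ≐ succ(mk(succ(mk(R,unit)),succ(Q))),  succ(mk(R,mk(X1,X1))) ≐ succ(mk(succ(true),Y)).
Decompose succ/1: mk(Q,X1) ≐ mk(succ(mk(R,unit)),succ(Q)).
Decompose mk/2: Q ≐ succ(mk(R,unit)),  X1 ≐ succ(Q).
Bind Q := succ(mk(R,unit)); substituting into the one remaining equation that mentions Q gives: X1 ≐ succ(succ(mk(R,unit))).
Bind X1 := succ(succ(mk(R,unit))); substituting into the remaining equation gives: succ(mk(R,mk(succ(succ(mk(R,unit))),succ(succ(mk(R,unit)))))) ≐ succ(mk(succ(true),Y)).
Decompose succ/1: mk(R,mk(succ(succ(mk(R,unit))),succ(succ(mk(R,unit))))) ≐ mk(succ(true),Y).
Decompose mk/2: R ≐ succ(true),  mk(succ(succ(mk(R,unit))),succ(succ(mk(R,unit)))) ≐ Y.
Bind R := succ(true); substituting into the remaining equation gives: mk(succ(succ(mk(succ(true),unit))),succ(succ(mk(succ(true),unit)))) ≐ Y. Substituting into the earlier bindings gives Q := succ(mk(succ(true),unit)), X1 := succ(succ(mk(succ(true),unit))).
Bind Y := mk(succ(succ(mk(succ(true),unit))),succ(succ(mk(succ(true),unit)))).
MGU = { Q := succ(mk(succ(true),unit)), X1 := succ(succ(mk(succ(true),unit))), R := succ(true), Y := mk(succ(succ(mk(succ(true),unit))),succ(succ(mk(succ(true),unit)))) }, so Q := succ(mk(succ(true),unit)).

succ(mk(succ(true),unit))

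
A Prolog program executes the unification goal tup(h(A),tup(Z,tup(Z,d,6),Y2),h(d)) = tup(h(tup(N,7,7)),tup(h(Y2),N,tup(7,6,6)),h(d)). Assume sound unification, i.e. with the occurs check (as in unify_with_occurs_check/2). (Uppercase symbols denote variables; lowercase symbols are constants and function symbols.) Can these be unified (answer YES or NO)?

YES

Decompose tup/3: h(A) = h(tup(N,7,7)),  tup(Z,tup(Z,d,6),Y2) = tup(h(Y2),N,tup(7,6,6)),  h(d) = h(d).
Decompose h/1: A = tup(N,7,7).
Bind A := tup(N,7,7); no other remaining equation mentions A.
Decompose tup/3: Z = h(Y2),  tup(Z,d,6) = N,  Y2 = tup(7,6,6).
Bind Z := h(Y2); substituting into the one remaining equation that mentions Z gives: tup(h(Y2),d,6) = N.
Bind N := tup(h(Y2),d,6); no other remaining equation mentions N. Substituting into the earlier binding gives A := tup(tup(h(Y2),d,6),7,7).
Bind Y2 := tup(7,6,6); no other remaining equation mentions Y2. Substituting into the earlier bindings gives A := tup(tup(h(tup(7,6,6)),d,6),7,7), Z := h(tup(7,6,6)), N := tup(h(tup(7,6,6)),d,6).
Delete trivial equation h(d) = h(d).
No equations remain and no clash or occurs-check failure arose, so a unifier exists.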